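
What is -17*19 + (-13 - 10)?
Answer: -346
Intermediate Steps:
-17*19 + (-13 - 10) = -323 - 23 = -346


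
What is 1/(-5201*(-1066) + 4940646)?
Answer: 1/10484912 ≈ 9.5375e-8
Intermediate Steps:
1/(-5201*(-1066) + 4940646) = 1/(5544266 + 4940646) = 1/10484912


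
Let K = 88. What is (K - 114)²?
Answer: 676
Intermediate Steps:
(K - 114)² = (88 - 114)² = (-26)² = 676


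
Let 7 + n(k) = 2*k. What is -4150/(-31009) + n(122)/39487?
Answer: 171220183/1224452383 ≈ 0.13983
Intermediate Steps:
n(k) = -7 + 2*k
-4150/(-31009) + n(122)/39487 = -4150/(-31009) + (-7 + 2*122)/39487 = -4150*(-1/31009) + (-7 + 244)*(1/39487) = 4150/31009 + 237*(1/39487) = 4150/31009 + 237/39487 = 171220183/1224452383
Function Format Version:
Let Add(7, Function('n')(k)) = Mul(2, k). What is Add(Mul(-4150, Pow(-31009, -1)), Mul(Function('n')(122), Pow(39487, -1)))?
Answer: Rational(171220183, 1224452383) ≈ 0.13983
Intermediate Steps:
Function('n')(k) = Add(-7, Mul(2, k))
Add(Mul(-4150, Pow(-31009, -1)), Mul(Function('n')(122), Pow(39487, -1))) = Add(Mul(-4150, Pow(-31009, -1)), Mul(Add(-7, Mul(2, 122)), Pow(39487, -1))) = Add(Mul(-4150, Rational(-1, 31009)), Mul(Add(-7, 244), Rational(1, 39487))) = Add(Rational(4150, 31009), Mul(237, Rational(1, 39487))) = Add(Rational(4150, 31009), Rational(237, 39487)) = Rational(171220183, 1224452383)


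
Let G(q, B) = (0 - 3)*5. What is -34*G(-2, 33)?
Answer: 510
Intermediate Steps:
G(q, B) = -15 (G(q, B) = -3*5 = -15)
-34*G(-2, 33) = -34*(-15) = 510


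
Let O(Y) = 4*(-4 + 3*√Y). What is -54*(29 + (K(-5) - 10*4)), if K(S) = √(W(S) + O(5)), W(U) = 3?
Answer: 594 - 54*√(-13 + 12*√5) ≈ 393.16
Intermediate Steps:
O(Y) = -16 + 12*√Y
K(S) = √(-13 + 12*√5) (K(S) = √(3 + (-16 + 12*√5)) = √(-13 + 12*√5))
-54*(29 + (K(-5) - 10*4)) = -54*(29 + (√(-13 + 12*√5) - 10*4)) = -54*(29 + (√(-13 + 12*√5) - 40)) = -54*(29 + (-40 + √(-13 + 12*√5))) = -54*(-11 + √(-13 + 12*√5)) = 594 - 54*√(-13 + 12*√5)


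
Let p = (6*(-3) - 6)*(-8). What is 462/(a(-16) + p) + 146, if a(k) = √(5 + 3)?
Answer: 683710/4607 - 231*√2/9214 ≈ 148.37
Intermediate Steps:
p = 192 (p = (-18 - 6)*(-8) = -24*(-8) = 192)
a(k) = 2*√2 (a(k) = √8 = 2*√2)
462/(a(-16) + p) + 146 = 462/(2*√2 + 192) + 146 = 462/(192 + 2*√2) + 146 = 146 + 462/(192 + 2*√2)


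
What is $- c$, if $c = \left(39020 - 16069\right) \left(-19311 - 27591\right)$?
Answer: $1076447802$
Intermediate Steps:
$c = -1076447802$ ($c = 22951 \left(-46902\right) = -1076447802$)
$- c = \left(-1\right) \left(-1076447802\right) = 1076447802$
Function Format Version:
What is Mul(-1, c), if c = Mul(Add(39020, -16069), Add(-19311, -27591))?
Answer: 1076447802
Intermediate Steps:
c = -1076447802 (c = Mul(22951, -46902) = -1076447802)
Mul(-1, c) = Mul(-1, -1076447802) = 1076447802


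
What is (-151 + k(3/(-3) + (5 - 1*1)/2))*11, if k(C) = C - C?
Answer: -1661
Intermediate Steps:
k(C) = 0
(-151 + k(3/(-3) + (5 - 1*1)/2))*11 = (-151 + 0)*11 = -151*11 = -1661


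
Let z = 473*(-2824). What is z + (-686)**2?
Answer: -865156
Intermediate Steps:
z = -1335752
z + (-686)**2 = -1335752 + (-686)**2 = -1335752 + 470596 = -865156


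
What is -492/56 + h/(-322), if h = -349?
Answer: -1240/161 ≈ -7.7019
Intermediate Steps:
-492/56 + h/(-322) = -492/56 - 349/(-322) = -492*1/56 - 349*(-1/322) = -123/14 + 349/322 = -1240/161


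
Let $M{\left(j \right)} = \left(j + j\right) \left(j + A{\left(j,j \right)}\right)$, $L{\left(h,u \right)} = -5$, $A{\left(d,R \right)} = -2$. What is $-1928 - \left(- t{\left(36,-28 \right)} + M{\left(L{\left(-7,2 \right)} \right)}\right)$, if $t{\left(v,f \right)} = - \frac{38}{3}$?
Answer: $- \frac{6032}{3} \approx -2010.7$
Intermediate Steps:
$t{\left(v,f \right)} = - \frac{38}{3}$ ($t{\left(v,f \right)} = \left(-38\right) \frac{1}{3} = - \frac{38}{3}$)
$M{\left(j \right)} = 2 j \left(-2 + j\right)$ ($M{\left(j \right)} = \left(j + j\right) \left(j - 2\right) = 2 j \left(-2 + j\right)$)
$-1928 - \left(- t{\left(36,-28 \right)} + M{\left(L{\left(-7,2 \right)} \right)}\right) = -1928 - \left(\frac{38}{3} + 2 \left(-5\right) \left(-2 - 5\right)\right) = -1928 - \left(\frac{38}{3} + 2 \left(-5\right) \left(-7\right)\right) = -1928 - \frac{248}{3} = - \frac{6032}{3}$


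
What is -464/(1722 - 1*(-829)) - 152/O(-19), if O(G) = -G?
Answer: -20872/2551 ≈ -8.1819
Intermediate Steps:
-464/(1722 - 1*(-829)) - 152/O(-19) = -464/(1722 - 1*(-829)) - 152/((-1*(-19))) = -464/(1722 + 829) - 152/19 = -464/2551 - 152*1/19 = -464*1/2551 - 8 = -464/2551 - 8 = -20872/2551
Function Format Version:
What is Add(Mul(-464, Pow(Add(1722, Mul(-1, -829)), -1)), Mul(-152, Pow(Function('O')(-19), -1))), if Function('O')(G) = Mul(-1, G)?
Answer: Rational(-20872, 2551) ≈ -8.1819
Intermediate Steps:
Add(Mul(-464, Pow(Add(1722, Mul(-1, -829)), -1)), Mul(-152, Pow(Function('O')(-19), -1))) = Add(Mul(-464, Pow(Add(1722, Mul(-1, -829)), -1)), Mul(-152, Pow(Mul(-1, -19), -1))) = Add(Mul(-464, Pow(Add(1722, 829), -1)), Mul(-152, Pow(19, -1))) = Add(Mul(-464, Pow(2551, -1)), Mul(-152, Rational(1, 19))) = Add(Mul(-464, Rational(1, 2551)), -8) = Add(Rational(-464, 2551), -8) = Rational(-20872, 2551)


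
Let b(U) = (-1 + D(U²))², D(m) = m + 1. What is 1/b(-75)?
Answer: 1/31640625 ≈ 3.1605e-8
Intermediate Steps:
D(m) = 1 + m
b(U) = U⁴ (b(U) = (-1 + (1 + U²))² = (U²)² = U⁴)
1/b(-75) = 1/((-75)⁴) = 1/31640625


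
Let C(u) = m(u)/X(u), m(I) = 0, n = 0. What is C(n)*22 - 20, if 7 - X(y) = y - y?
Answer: -20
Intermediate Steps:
X(y) = 7 (X(y) = 7 - (y - y) = 7 - 1*0 = 7 + 0 = 7)
C(u) = 0 (C(u) = 0/7 = 0*(⅐) = 0)
C(n)*22 - 20 = 0*22 - 20 = 0 - 20 = -20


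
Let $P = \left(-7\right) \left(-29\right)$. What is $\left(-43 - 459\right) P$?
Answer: $-101906$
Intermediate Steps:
$P = 203$
$\left(-43 - 459\right) P = \left(-43 - 459\right) 203 = \left(-502\right) 203 = -101906$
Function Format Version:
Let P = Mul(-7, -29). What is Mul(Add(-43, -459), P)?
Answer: -101906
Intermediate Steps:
P = 203
Mul(Add(-43, -459), P) = Mul(Add(-43, -459), 203) = Mul(-502, 203) = -101906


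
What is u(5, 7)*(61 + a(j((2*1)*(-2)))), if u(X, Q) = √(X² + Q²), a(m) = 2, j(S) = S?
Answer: 63*√74 ≈ 541.95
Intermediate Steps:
u(X, Q) = √(Q² + X²)
u(5, 7)*(61 + a(j((2*1)*(-2)))) = √(7² + 5²)*(61 + 2) = √(49 + 25)*63 = √74*63 = 63*√74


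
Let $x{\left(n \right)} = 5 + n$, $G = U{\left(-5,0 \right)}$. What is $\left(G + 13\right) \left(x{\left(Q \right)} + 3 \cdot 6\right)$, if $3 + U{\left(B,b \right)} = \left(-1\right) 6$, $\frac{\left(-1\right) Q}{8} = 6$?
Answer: $-100$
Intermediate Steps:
$Q = -48$ ($Q = \left(-8\right) 6 = -48$)
$U{\left(B,b \right)} = -9$ ($U{\left(B,b \right)} = -3 - 6 = -9$)
$G = -9$
$\left(G + 13\right) \left(x{\left(Q \right)} + 3 \cdot 6\right) = \left(-9 + 13\right) \left(\left(5 - 48\right) + 3 \cdot 6\right) = 4 \left(-43 + 18\right) = 4 \left(-25\right) = -100$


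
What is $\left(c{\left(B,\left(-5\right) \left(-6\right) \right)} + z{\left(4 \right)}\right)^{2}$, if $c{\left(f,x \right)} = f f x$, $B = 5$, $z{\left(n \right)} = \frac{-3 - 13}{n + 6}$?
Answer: $\frac{14002564}{25} \approx 5.601 \cdot 10^{5}$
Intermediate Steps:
$z{\left(n \right)} = - \frac{16}{6 + n}$
$c{\left(f,x \right)} = x f^{2}$ ($c{\left(f,x \right)} = f^{2} x = x f^{2}$)
$\left(c{\left(B,\left(-5\right) \left(-6\right) \right)} + z{\left(4 \right)}\right)^{2} = \left(\left(-5\right) \left(-6\right) 5^{2} - \frac{16}{6 + 4}\right)^{2} = \left(30 \cdot 25 - \frac{16}{10}\right)^{2} = \left(750 - \frac{8}{5}\right)^{2} = \left(\frac{3742}{5}\right)^{2} = \frac{14002564}{25}$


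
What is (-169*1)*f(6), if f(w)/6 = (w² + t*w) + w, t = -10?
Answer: 18252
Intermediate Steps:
f(w) = -54*w + 6*w² (f(w) = 6*((w² - 10*w) + w) = 6*(w² - 9*w) = -54*w + 6*w²)
(-169*1)*f(6) = (-169*1)*(6*6*(-9 + 6)) = -1014*6*(-3) = -169*(-108) = 18252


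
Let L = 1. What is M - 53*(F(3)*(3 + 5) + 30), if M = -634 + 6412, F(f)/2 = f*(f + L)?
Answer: -5988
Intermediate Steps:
F(f) = 2*f*(1 + f) (F(f) = 2*(f*(f + 1)) = 2*(f*(1 + f)) = 2*f*(1 + f))
M = 5778
M - 53*(F(3)*(3 + 5) + 30) = 5778 - 53*((2*3*(1 + 3))*(3 + 5) + 30) = 5778 - 53*((2*3*4)*8 + 30) = 5778 - 53*(24*8 + 30) = 5778 - 53*(192 + 30) = 5778 - 53*222 = 5778 - 11766 = -5988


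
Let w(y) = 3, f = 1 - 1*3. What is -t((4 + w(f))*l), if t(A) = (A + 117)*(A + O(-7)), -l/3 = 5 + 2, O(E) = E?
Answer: -4620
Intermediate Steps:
l = -21 (l = -3*(5 + 2) = -3*7 = -21)
f = -2 (f = 1 - 3 = -2)
t(A) = (-7 + A)*(117 + A) (t(A) = (A + 117)*(A - 7) = (117 + A)*(-7 + A) = (-7 + A)*(117 + A))
-t((4 + w(f))*l) = -(-819 + ((4 + 3)*(-21))² + 110*((4 + 3)*(-21))) = -(-819 + (7*(-21))² + 110*(7*(-21))) = -(-819 + (-147)² + 110*(-147)) = -(-819 + 21609 - 16170) = -1*4620 = -4620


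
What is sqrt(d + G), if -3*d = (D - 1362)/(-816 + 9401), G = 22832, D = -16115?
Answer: sqrt(15145372930935)/25755 ≈ 151.10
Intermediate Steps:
d = 17477/25755 (d = -(-16115 - 1362)/(3*(-816 + 9401)) = -(-17477)/(3*8585) = -1/3*(-17477/8585) = 17477/25755 ≈ 0.67859)
sqrt(d + G) = sqrt(17477/25755 + 22832) = sqrt(588055637/25755) = sqrt(15145372930935)/25755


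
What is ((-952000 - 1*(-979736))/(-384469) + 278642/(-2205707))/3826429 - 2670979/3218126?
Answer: -1238155723306123988786779/1491790417002323357171926 ≈ -0.82998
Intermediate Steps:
((-952000 - 1*(-979736))/(-384469) + 278642/(-2205707))/3826429 - 2670979/3218126 = ((-952000 + 979736)*(-1/384469) + 278642*(-1/2205707))*(1/3826429) - 2670979*1/3218126 = (27736*(-1/384469) - 39806/315101)*(1/3826429) - 2670979/3218126 = (-27736/384469 - 39806/315101)*(1/3826429) - 2670979/3218126 = -24043814350/121146566369*1/3826429 - 2670979/3218126 = -24043814350/463558734804766301 - 2670979/3218126 = -1238155723306123988786779/1491790417002323357171926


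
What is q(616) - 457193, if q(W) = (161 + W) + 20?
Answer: -456396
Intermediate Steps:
q(W) = 181 + W
q(616) - 457193 = (181 + 616) - 457193 = 797 - 457193 = -456396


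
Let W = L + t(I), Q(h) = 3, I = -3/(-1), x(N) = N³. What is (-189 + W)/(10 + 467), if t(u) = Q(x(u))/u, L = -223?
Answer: -137/159 ≈ -0.86164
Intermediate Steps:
I = 3 (I = -3*(-1) = 3)
t(u) = 3/u
W = -222 (W = -223 + 3/3 = -223 + 3*(⅓) = -223 + 1 = -222)
(-189 + W)/(10 + 467) = (-189 - 222)/(10 + 467) = -411/477 = -411*1/477 = -137/159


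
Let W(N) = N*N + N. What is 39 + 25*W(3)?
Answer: 339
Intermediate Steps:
W(N) = N + N² (W(N) = N² + N = N + N²)
39 + 25*W(3) = 39 + 25*(3*(1 + 3)) = 39 + 25*(3*4) = 39 + 25*12 = 39 + 300 = 339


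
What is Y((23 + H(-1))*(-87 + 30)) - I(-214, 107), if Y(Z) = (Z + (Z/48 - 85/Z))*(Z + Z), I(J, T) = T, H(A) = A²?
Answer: 3820547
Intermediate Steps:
Y(Z) = 2*Z*(-85/Z + 49*Z/48) (Y(Z) = (Z + (Z*(1/48) - 85/Z))*(2*Z) = (Z + (Z/48 - 85/Z))*(2*Z) = (Z + (-85/Z + Z/48))*(2*Z) = (-85/Z + 49*Z/48)*(2*Z) = 2*Z*(-85/Z + 49*Z/48))
Y((23 + H(-1))*(-87 + 30)) - I(-214, 107) = (-170 + 49*((23 + (-1)²)*(-87 + 30))²/24) - 1*107 = (-170 + 49*((23 + 1)*(-57))²/24) - 107 = (-170 + 49*(24*(-57))²/24) - 107 = (-170 + (49/24)*(-1368)²) - 107 = (-170 + (49/24)*1871424) - 107 = (-170 + 3820824) - 107 = 3820654 - 107 = 3820547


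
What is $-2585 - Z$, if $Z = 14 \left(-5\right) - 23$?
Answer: $-2492$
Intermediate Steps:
$Z = -93$ ($Z = -70 - 23 = -93$)
$-2585 - Z = -2585 - -93 = -2585 + 93 = -2492$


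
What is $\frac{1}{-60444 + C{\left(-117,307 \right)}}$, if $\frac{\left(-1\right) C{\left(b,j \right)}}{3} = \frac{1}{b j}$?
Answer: $- \frac{11973}{723696011} \approx -1.6544 \cdot 10^{-5}$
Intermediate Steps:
$C{\left(b,j \right)} = - \frac{3}{b j}$
$\frac{1}{-60444 + C{\left(-117,307 \right)}} = \frac{1}{-60444 - \frac{3}{\left(-117\right) 307}} = \frac{1}{-60444 - \left(- \frac{1}{39}\right) \frac{1}{307}} = \frac{1}{-60444 + \frac{1}{11973}} = \frac{1}{- \frac{723696011}{11973}} = - \frac{11973}{723696011}$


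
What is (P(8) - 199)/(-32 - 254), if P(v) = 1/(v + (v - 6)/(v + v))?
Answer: 12927/18590 ≈ 0.69537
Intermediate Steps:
P(v) = 1/(v + (-6 + v)/(2*v)) (P(v) = 1/(v + (-6 + v)/((2*v))) = 1/(v + (-6 + v)*(1/(2*v))) = 1/(v + (-6 + v)/(2*v)))
(P(8) - 199)/(-32 - 254) = (2*8/(-6 + 8 + 2*8²) - 199)/(-32 - 254) = (2*8/(-6 + 8 + 2*64) - 199)/(-286) = (2*8/(-6 + 8 + 128) - 199)*(-1/286) = (2*8/130 - 199)*(-1/286) = (2*8*(1/130) - 199)*(-1/286) = (8/65 - 199)*(-1/286) = -12927/65*(-1/286) = 12927/18590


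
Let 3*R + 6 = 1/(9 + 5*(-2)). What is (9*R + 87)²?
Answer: 4356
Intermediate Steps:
R = -7/3 (R = -2 + 1/(3*(9 + 5*(-2))) = -2 + 1/(3*(9 - 10)) = -2 + (⅓)/(-1) = -2 + (⅓)*(-1) = -2 - ⅓ = -7/3 ≈ -2.3333)
(9*R + 87)² = (9*(-7/3) + 87)² = (-21 + 87)² = 66² = 4356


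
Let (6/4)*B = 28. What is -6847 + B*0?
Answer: -6847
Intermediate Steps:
B = 56/3 (B = (⅔)*28 = 56/3 ≈ 18.667)
-6847 + B*0 = -6847 + (56/3)*0 = -6847 + 0 = -6847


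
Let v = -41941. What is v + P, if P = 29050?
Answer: -12891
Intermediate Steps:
v + P = -41941 + 29050 = -12891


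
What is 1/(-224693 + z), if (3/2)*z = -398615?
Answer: -3/1471309 ≈ -2.0390e-6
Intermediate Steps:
z = -797230/3 (z = (⅔)*(-398615) = -797230/3 ≈ -2.6574e+5)
1/(-224693 + z) = 1/(-224693 - 797230/3) = 1/(-1471309/3) = -3/1471309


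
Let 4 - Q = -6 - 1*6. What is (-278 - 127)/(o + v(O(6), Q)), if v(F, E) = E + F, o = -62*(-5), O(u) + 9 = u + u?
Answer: -405/329 ≈ -1.2310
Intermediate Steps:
O(u) = -9 + 2*u (O(u) = -9 + (u + u) = -9 + 2*u)
Q = 16 (Q = 4 - (-6 - 1*6) = 4 - (-6 - 6) = 4 - 1*(-12) = 4 + 12 = 16)
o = 310
(-278 - 127)/(o + v(O(6), Q)) = (-278 - 127)/(310 + (16 + (-9 + 2*6))) = -405/(310 + (16 + (-9 + 12))) = -405/(310 + (16 + 3)) = -405/(310 + 19) = -405/329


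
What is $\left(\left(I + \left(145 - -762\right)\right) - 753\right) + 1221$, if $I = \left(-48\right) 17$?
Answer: $559$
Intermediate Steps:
$I = -816$
$\left(\left(I + \left(145 - -762\right)\right) - 753\right) + 1221 = \left(\left(-816 + \left(145 - -762\right)\right) - 753\right) + 1221 = \left(\left(-816 + \left(145 + 762\right)\right) - 753\right) + 1221 = \left(\left(-816 + 907\right) - 753\right) + 1221 = \left(91 - 753\right) + 1221 = -662 + 1221 = 559$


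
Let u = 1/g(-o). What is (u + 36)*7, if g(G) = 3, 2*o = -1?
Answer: 763/3 ≈ 254.33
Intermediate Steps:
o = -½ (o = (½)*(-1) = -½ ≈ -0.50000)
u = ⅓ (u = 1/3 = ⅓ ≈ 0.33333)
(u + 36)*7 = (⅓ + 36)*7 = (109/3)*7 = 763/3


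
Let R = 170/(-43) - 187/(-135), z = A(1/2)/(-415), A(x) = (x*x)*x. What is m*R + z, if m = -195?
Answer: 643472053/1284840 ≈ 500.82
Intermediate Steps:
A(x) = x**3 (A(x) = x**2*x = x**3)
z = -1/3320 (z = (1/2)**3/(-415) = (1/2)**3*(-1/415) = (1/8)*(-1/415) = -1/3320 ≈ -0.00030120)
R = -14909/5805 (R = 170*(-1/43) - 187*(-1/135) = -170/43 + 187/135 = -14909/5805 ≈ -2.5683)
m*R + z = -195*(-14909/5805) - 1/3320 = 193817/387 - 1/3320 = 643472053/1284840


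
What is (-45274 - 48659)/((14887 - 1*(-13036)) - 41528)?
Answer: 31311/4535 ≈ 6.9043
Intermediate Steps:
(-45274 - 48659)/((14887 - 1*(-13036)) - 41528) = -93933/((14887 + 13036) - 41528) = -93933/(27923 - 41528) = -93933/(-13605) = -93933*(-1/13605) = 31311/4535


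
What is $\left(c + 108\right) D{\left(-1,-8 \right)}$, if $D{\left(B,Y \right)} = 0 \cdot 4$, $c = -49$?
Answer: $0$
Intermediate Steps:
$D{\left(B,Y \right)} = 0$
$\left(c + 108\right) D{\left(-1,-8 \right)} = \left(-49 + 108\right) 0 = 59 \cdot 0 = 0$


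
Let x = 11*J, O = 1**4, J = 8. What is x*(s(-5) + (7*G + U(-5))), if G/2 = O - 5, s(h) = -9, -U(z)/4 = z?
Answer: -3960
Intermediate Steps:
O = 1
U(z) = -4*z
G = -8 (G = 2*(1 - 5) = 2*(-4) = -8)
x = 88 (x = 11*8 = 88)
x*(s(-5) + (7*G + U(-5))) = 88*(-9 + (7*(-8) - 4*(-5))) = 88*(-9 + (-56 + 20)) = 88*(-9 - 36) = 88*(-45) = -3960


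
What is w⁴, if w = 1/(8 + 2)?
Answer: 1/10000 ≈ 0.00010000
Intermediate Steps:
w = ⅒ (w = 1/10 = ⅒ ≈ 0.10000)
w⁴ = (⅒)⁴ = 1/10000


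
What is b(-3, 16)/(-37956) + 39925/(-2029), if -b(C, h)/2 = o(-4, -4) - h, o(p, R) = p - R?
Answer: -378864557/19253181 ≈ -19.678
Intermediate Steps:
b(C, h) = 2*h (b(C, h) = -2*((-4 - 1*(-4)) - h) = -2*((-4 + 4) - h) = -2*(0 - h) = -(-2)*h = 2*h)
b(-3, 16)/(-37956) + 39925/(-2029) = (2*16)/(-37956) + 39925/(-2029) = 32*(-1/37956) + 39925*(-1/2029) = -8/9489 - 39925/2029 = -378864557/19253181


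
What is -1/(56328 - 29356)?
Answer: -1/26972 ≈ -3.7075e-5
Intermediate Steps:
-1/(56328 - 29356) = -1/26972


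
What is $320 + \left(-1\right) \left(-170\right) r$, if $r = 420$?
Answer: $71720$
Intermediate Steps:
$320 + \left(-1\right) \left(-170\right) r = 320 + \left(-1\right) \left(-170\right) 420 = 320 + 170 \cdot 420 = 320 + 71400 = 71720$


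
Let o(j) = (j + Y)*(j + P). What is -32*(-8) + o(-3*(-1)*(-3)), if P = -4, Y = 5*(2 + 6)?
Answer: -147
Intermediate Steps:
Y = 40 (Y = 5*8 = 40)
o(j) = (-4 + j)*(40 + j) (o(j) = (j + 40)*(j - 4) = (40 + j)*(-4 + j) = (-4 + j)*(40 + j))
-32*(-8) + o(-3*(-1)*(-3)) = -32*(-8) + (-160 + (-3*(-1)*(-3))**2 + 36*(-3*(-1)*(-3))) = 256 + (-160 + (3*(-3))**2 + 36*(3*(-3))) = 256 + (-160 + (-9)**2 + 36*(-9)) = 256 + (-160 + 81 - 324) = 256 - 403 = -147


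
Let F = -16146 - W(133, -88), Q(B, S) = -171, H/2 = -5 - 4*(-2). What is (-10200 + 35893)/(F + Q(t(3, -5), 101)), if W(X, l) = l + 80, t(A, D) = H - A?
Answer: -25693/16309 ≈ -1.5754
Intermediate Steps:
H = 6 (H = 2*(-5 - 4*(-2)) = 2*(-5 + 8) = 2*3 = 6)
t(A, D) = 6 - A
W(X, l) = 80 + l
F = -16138 (F = -16146 - (80 - 88) = -16146 - 1*(-8) = -16146 + 8 = -16138)
(-10200 + 35893)/(F + Q(t(3, -5), 101)) = (-10200 + 35893)/(-16138 - 171) = 25693/(-16309) = 25693*(-1/16309) = -25693/16309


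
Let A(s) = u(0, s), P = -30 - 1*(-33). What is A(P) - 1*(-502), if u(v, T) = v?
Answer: 502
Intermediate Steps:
P = 3 (P = -30 + 33 = 3)
A(s) = 0
A(P) - 1*(-502) = 0 - 1*(-502) = 0 + 502 = 502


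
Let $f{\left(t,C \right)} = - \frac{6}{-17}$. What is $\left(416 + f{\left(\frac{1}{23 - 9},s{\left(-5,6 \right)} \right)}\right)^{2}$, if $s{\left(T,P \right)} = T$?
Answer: $\frac{50098084}{289} \approx 1.7335 \cdot 10^{5}$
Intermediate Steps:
$f{\left(t,C \right)} = \frac{6}{17}$ ($f{\left(t,C \right)} = \left(-6\right) \left(- \frac{1}{17}\right) = \frac{6}{17}$)
$\left(416 + f{\left(\frac{1}{23 - 9},s{\left(-5,6 \right)} \right)}\right)^{2} = \left(416 + \frac{6}{17}\right)^{2} = \left(\frac{7078}{17}\right)^{2} = \frac{50098084}{289}$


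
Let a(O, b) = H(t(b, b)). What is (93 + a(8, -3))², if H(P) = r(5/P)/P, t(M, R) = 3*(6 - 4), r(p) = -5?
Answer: 305809/36 ≈ 8494.7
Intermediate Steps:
t(M, R) = 6 (t(M, R) = 3*2 = 6)
H(P) = -5/P
a(O, b) = -⅚ (a(O, b) = -5/6 = -5*⅙ = -⅚)
(93 + a(8, -3))² = (93 - ⅚)² = (553/6)² = 305809/36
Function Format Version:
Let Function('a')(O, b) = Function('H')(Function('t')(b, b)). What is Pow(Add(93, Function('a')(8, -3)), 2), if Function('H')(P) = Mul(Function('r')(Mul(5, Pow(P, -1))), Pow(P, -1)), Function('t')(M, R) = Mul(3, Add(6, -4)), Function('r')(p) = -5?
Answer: Rational(305809, 36) ≈ 8494.7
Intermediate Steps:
Function('t')(M, R) = 6 (Function('t')(M, R) = Mul(3, 2) = 6)
Function('H')(P) = Mul(-5, Pow(P, -1))
Function('a')(O, b) = Rational(-5, 6) (Function('a')(O, b) = Mul(-5, Pow(6, -1)) = Mul(-5, Rational(1, 6)) = Rational(-5, 6))
Pow(Add(93, Function('a')(8, -3)), 2) = Pow(Add(93, Rational(-5, 6)), 2) = Pow(Rational(553, 6), 2) = Rational(305809, 36)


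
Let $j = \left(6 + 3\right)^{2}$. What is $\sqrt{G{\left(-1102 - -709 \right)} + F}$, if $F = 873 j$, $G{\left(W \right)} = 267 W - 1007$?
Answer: $5 i \sqrt{1409} \approx 187.68 i$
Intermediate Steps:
$j = 81$ ($j = 9^{2} = 81$)
$G{\left(W \right)} = -1007 + 267 W$
$F = 70713$ ($F = 873 \cdot 81 = 70713$)
$\sqrt{G{\left(-1102 - -709 \right)} + F} = \sqrt{\left(-1007 + 267 \left(-1102 - -709\right)\right) + 70713} = \sqrt{\left(-1007 + 267 \left(-1102 + 709\right)\right) + 70713} = \sqrt{\left(-1007 + 267 \left(-393\right)\right) + 70713} = \sqrt{\left(-1007 - 104931\right) + 70713} = \sqrt{-105938 + 70713} = \sqrt{-35225} = 5 i \sqrt{1409}$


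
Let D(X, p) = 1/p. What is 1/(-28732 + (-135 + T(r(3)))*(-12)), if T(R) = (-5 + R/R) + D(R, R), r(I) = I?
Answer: -1/27068 ≈ -3.6944e-5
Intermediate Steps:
D(X, p) = 1/p
T(R) = -4 + 1/R (T(R) = (-5 + R/R) + 1/R = (-5 + 1) + 1/R = -4 + 1/R)
1/(-28732 + (-135 + T(r(3)))*(-12)) = 1/(-28732 + (-135 + (-4 + 1/3))*(-12)) = 1/(-28732 + (-135 - 11/3)*(-12)) = 1/(-28732 - 416/3*(-12)) = 1/(-28732 + 1664) = 1/(-27068) = -1/27068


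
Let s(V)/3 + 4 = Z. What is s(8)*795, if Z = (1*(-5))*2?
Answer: -33390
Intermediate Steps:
Z = -10 (Z = -5*2 = -10)
s(V) = -42 (s(V) = -12 + 3*(-10) = -12 - 30 = -42)
s(8)*795 = -42*795 = -33390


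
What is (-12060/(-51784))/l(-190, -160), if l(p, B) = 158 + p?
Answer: -3015/414272 ≈ -0.0072778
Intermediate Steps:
(-12060/(-51784))/l(-190, -160) = (-12060/(-51784))/(158 - 190) = -12060*(-1/51784)/(-32) = (3015/12946)*(-1/32) = -3015/414272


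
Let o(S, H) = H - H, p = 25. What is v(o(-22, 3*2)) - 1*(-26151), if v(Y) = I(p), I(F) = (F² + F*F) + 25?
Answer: 27426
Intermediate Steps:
o(S, H) = 0
I(F) = 25 + 2*F² (I(F) = (F² + F²) + 25 = 2*F² + 25 = 25 + 2*F²)
v(Y) = 1275 (v(Y) = 25 + 2*25² = 25 + 2*625 = 25 + 1250 = 1275)
v(o(-22, 3*2)) - 1*(-26151) = 1275 - 1*(-26151) = 1275 + 26151 = 27426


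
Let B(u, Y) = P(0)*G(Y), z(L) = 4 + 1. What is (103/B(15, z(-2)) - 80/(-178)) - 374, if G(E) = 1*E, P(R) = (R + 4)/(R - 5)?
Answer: -142151/356 ≈ -399.30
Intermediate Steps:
z(L) = 5
P(R) = (4 + R)/(-5 + R)
G(E) = E
B(u, Y) = -4*Y/5 (B(u, Y) = ((4 + 0)/(-5 + 0))*Y = (4/(-5))*Y = (-1/5*4)*Y = -4*Y/5)
(103/B(15, z(-2)) - 80/(-178)) - 374 = (103/((-4/5*5)) - 80/(-178)) - 374 = (103/(-4) - 80*(-1/178)) - 374 = (103*(-1/4) + 40/89) - 374 = (-103/4 + 40/89) - 374 = -9007/356 - 374 = -142151/356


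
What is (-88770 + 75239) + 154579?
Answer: 141048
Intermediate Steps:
(-88770 + 75239) + 154579 = -13531 + 154579 = 141048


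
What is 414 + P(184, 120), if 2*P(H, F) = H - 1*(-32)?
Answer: 522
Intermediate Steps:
P(H, F) = 16 + H/2 (P(H, F) = (H - 1*(-32))/2 = (H + 32)/2 = (32 + H)/2 = 16 + H/2)
414 + P(184, 120) = 414 + (16 + (½)*184) = 414 + (16 + 92) = 414 + 108 = 522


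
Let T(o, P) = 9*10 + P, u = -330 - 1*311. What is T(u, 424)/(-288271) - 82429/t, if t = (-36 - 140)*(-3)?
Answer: -23762161651/152207088 ≈ -156.12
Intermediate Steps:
u = -641 (u = -330 - 311 = -641)
t = 528 (t = -176*(-3) = 528)
T(o, P) = 90 + P
T(u, 424)/(-288271) - 82429/t = (90 + 424)/(-288271) - 82429/528 = 514*(-1/288271) - 82429*1/528 = -514/288271 - 82429/528 = -23762161651/152207088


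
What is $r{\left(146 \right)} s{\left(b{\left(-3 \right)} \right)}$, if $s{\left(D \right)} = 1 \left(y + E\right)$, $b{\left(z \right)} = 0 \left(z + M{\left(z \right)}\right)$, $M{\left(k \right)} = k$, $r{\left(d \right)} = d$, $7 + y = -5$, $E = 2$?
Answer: $-1460$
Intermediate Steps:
$y = -12$ ($y = -7 - 5 = -12$)
$b{\left(z \right)} = 0$ ($b{\left(z \right)} = 0 \left(z + z\right) = 0 \cdot 2 z = 0$)
$s{\left(D \right)} = -10$ ($s{\left(D \right)} = 1 \left(-12 + 2\right) = 1 \left(-10\right) = -10$)
$r{\left(146 \right)} s{\left(b{\left(-3 \right)} \right)} = 146 \left(-10\right) = -1460$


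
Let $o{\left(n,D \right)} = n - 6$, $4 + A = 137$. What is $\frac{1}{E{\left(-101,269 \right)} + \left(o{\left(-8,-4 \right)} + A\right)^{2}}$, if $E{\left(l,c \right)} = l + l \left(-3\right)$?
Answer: $\frac{1}{14363} \approx 6.9623 \cdot 10^{-5}$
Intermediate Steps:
$A = 133$ ($A = -4 + 137 = 133$)
$o{\left(n,D \right)} = -6 + n$
$E{\left(l,c \right)} = - 2 l$ ($E{\left(l,c \right)} = l - 3 l = - 2 l$)
$\frac{1}{E{\left(-101,269 \right)} + \left(o{\left(-8,-4 \right)} + A\right)^{2}} = \frac{1}{\left(-2\right) \left(-101\right) + \left(\left(-6 - 8\right) + 133\right)^{2}} = \frac{1}{202 + \left(-14 + 133\right)^{2}} = \frac{1}{202 + 119^{2}} = \frac{1}{202 + 14161} = \frac{1}{14363}$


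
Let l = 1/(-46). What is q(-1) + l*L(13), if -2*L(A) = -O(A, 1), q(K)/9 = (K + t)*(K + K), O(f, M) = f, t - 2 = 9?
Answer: -16573/92 ≈ -180.14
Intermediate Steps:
t = 11 (t = 2 + 9 = 11)
q(K) = 18*K*(11 + K) (q(K) = 9*((K + 11)*(K + K)) = 9*((11 + K)*(2*K)) = 9*(2*K*(11 + K)) = 18*K*(11 + K))
L(A) = A/2 (L(A) = -(-1)*A/2 = A/2)
l = -1/46 ≈ -0.021739
q(-1) + l*L(13) = 18*(-1)*(11 - 1) - 13/92 = 18*(-1)*10 - 1/46*13/2 = -180 - 13/92 = -16573/92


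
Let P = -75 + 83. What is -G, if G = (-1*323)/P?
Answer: 323/8 ≈ 40.375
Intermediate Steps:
P = 8
G = -323/8 (G = -1*323/8 = -323*1/8 = -323/8 ≈ -40.375)
-G = -1*(-323/8) = 323/8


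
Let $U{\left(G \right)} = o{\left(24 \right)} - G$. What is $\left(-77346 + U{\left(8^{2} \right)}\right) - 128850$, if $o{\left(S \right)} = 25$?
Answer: $-206235$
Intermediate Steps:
$U{\left(G \right)} = 25 - G$
$\left(-77346 + U{\left(8^{2} \right)}\right) - 128850 = \left(-77346 + \left(25 - 8^{2}\right)\right) - 128850 = \left(-77346 + \left(25 - 64\right)\right) - 128850 = \left(-77346 - 39\right) - 128850 = -77385 - 128850 = -206235$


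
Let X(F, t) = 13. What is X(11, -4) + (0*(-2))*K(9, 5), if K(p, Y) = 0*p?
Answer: 13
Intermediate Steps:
K(p, Y) = 0
X(11, -4) + (0*(-2))*K(9, 5) = 13 + (0*(-2))*0 = 13 + 0*0 = 13 + 0 = 13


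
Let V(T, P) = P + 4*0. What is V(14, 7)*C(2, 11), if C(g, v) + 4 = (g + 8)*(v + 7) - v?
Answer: 1155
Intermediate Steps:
V(T, P) = P (V(T, P) = P + 0 = P)
C(g, v) = -4 - v + (7 + v)*(8 + g) (C(g, v) = -4 + ((g + 8)*(v + 7) - v) = -4 + ((8 + g)*(7 + v) - v) = -4 + ((7 + v)*(8 + g) - v) = -4 + (-v + (7 + v)*(8 + g)) = -4 - v + (7 + v)*(8 + g))
V(14, 7)*C(2, 11) = 7*(52 + 7*2 + 7*11 + 2*11) = 7*(52 + 14 + 77 + 22) = 7*165 = 1155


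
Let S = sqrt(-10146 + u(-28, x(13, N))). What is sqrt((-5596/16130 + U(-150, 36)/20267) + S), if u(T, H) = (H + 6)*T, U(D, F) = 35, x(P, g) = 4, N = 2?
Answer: sqrt(-9222821394123805 + 26716999260756025*I*sqrt(10426))/163453355 ≈ 7.1331 + 7.1573*I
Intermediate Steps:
u(T, H) = T*(6 + H) (u(T, H) = (6 + H)*T = T*(6 + H))
S = I*sqrt(10426) (S = sqrt(-10146 - 28*(6 + 4)) = sqrt(-10146 - 28*10) = sqrt(-10146 - 280) = sqrt(-10426) = I*sqrt(10426) ≈ 102.11*I)
sqrt((-5596/16130 + U(-150, 36)/20267) + S) = sqrt((-5596/16130 + 35/20267) + I*sqrt(10426)) = sqrt((-5596*1/16130 + 35*(1/20267)) + I*sqrt(10426)) = sqrt((-2798/8065 + 35/20267) + I*sqrt(10426)) = sqrt(-56424791/163453355 + I*sqrt(10426))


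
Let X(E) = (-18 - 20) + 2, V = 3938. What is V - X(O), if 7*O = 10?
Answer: 3974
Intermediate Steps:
O = 10/7 (O = (⅐)*10 = 10/7 ≈ 1.4286)
X(E) = -36 (X(E) = -38 + 2 = -36)
V - X(O) = 3938 - 1*(-36) = 3938 + 36 = 3974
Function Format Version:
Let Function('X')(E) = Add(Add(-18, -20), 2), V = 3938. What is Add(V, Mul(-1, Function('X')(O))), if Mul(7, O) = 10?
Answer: 3974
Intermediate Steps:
O = Rational(10, 7) (O = Mul(Rational(1, 7), 10) = Rational(10, 7) ≈ 1.4286)
Function('X')(E) = -36 (Function('X')(E) = Add(-38, 2) = -36)
Add(V, Mul(-1, Function('X')(O))) = Add(3938, Mul(-1, -36)) = Add(3938, 36) = 3974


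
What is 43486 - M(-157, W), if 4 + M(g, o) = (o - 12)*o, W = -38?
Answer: 41590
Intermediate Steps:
M(g, o) = -4 + o*(-12 + o) (M(g, o) = -4 + (o - 12)*o = -4 + (-12 + o)*o = -4 + o*(-12 + o))
43486 - M(-157, W) = 43486 - (-4 + (-38)² - 12*(-38)) = 43486 - (-4 + 1444 + 456) = 43486 - 1*1896 = 43486 - 1896 = 41590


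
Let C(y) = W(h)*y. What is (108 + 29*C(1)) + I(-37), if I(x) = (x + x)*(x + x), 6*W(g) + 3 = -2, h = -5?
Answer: 33359/6 ≈ 5559.8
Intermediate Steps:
W(g) = -⅚ (W(g) = -½ + (⅙)*(-2) = -½ - ⅓ = -⅚)
C(y) = -5*y/6
I(x) = 4*x² (I(x) = (2*x)*(2*x) = 4*x²)
(108 + 29*C(1)) + I(-37) = (108 + 29*(-⅚*1)) + 4*(-37)² = (108 + 29*(-⅚)) + 4*1369 = (108 - 145/6) + 5476 = 503/6 + 5476 = 33359/6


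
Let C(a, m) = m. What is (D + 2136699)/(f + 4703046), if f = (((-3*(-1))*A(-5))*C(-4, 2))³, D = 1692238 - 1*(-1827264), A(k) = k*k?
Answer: 5656201/8078046 ≈ 0.70019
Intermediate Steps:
A(k) = k²
D = 3519502 (D = 1692238 + 1827264 = 3519502)
f = 3375000 (f = ((-3*(-1)*(-5)²)*2)³ = ((3*25)*2)³ = (75*2)³ = 150³ = 3375000)
(D + 2136699)/(f + 4703046) = (3519502 + 2136699)/(3375000 + 4703046) = 5656201/8078046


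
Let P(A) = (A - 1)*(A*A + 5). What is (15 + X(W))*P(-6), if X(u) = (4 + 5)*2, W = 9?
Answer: -9471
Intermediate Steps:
X(u) = 18 (X(u) = 9*2 = 18)
P(A) = (-1 + A)*(5 + A**2) (P(A) = (-1 + A)*(A**2 + 5) = (-1 + A)*(5 + A**2))
(15 + X(W))*P(-6) = (15 + 18)*(-5 + (-6)**3 - 1*(-6)**2 + 5*(-6)) = 33*(-5 - 216 - 1*36 - 30) = 33*(-5 - 216 - 36 - 30) = 33*(-287) = -9471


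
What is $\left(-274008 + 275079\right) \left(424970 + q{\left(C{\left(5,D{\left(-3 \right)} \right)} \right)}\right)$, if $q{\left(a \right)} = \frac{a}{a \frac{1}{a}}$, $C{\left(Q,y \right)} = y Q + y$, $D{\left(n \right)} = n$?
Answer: $455123592$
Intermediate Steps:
$C{\left(Q,y \right)} = y + Q y$ ($C{\left(Q,y \right)} = Q y + y = y + Q y$)
$q{\left(a \right)} = a$ ($q{\left(a \right)} = \frac{a}{1} = a 1 = a$)
$\left(-274008 + 275079\right) \left(424970 + q{\left(C{\left(5,D{\left(-3 \right)} \right)} \right)}\right) = \left(-274008 + 275079\right) \left(424970 - 3 \left(1 + 5\right)\right) = 1071 \left(424970 - 18\right) = 1071 \cdot 424952 = 455123592$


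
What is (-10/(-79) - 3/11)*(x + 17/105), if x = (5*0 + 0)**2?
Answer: -2159/91245 ≈ -0.023662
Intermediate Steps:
x = 0 (x = (0 + 0)**2 = 0**2 = 0)
(-10/(-79) - 3/11)*(x + 17/105) = (-10/(-79) - 3/11)*(0 + 17/105) = (-10*(-1/79) - 3*1/11)*(0 + 17*(1/105)) = (10/79 - 3/11)*(0 + 17/105) = -127/869*17/105 = -2159/91245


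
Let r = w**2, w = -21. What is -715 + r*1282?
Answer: 564647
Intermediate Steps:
r = 441 (r = (-21)**2 = 441)
-715 + r*1282 = -715 + 441*1282 = -715 + 565362 = 564647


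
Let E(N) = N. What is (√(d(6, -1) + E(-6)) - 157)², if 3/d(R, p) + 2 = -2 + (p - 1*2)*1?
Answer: 172498/7 - 942*I*√35/7 ≈ 24643.0 - 796.14*I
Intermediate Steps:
d(R, p) = 3/(-6 + p) (d(R, p) = 3/(-2 + (-2 + (p - 1*2)*1)) = 3/(-2 + (-2 + (p - 2)*1)) = 3/(-2 + (-2 + (-2 + p)*1)) = 3/(-2 + (-2 + (-2 + p))) = 3/(-2 + (-4 + p)) = 3/(-6 + p))
(√(d(6, -1) + E(-6)) - 157)² = (√(3/(-6 - 1) - 6) - 157)² = (√(3/(-7) - 6) - 157)² = (√(3*(-⅐) - 6) - 157)² = (√(-3/7 - 6) - 157)² = (√(-45/7) - 157)² = (3*I*√35/7 - 157)² = (-157 + 3*I*√35/7)²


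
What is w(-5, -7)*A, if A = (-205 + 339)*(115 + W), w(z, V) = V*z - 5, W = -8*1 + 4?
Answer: 446220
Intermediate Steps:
W = -4 (W = -8 + 4 = -4)
w(z, V) = -5 + V*z
A = 14874 (A = (-205 + 339)*(115 - 4) = 134*111 = 14874)
w(-5, -7)*A = (-5 - 7*(-5))*14874 = (-5 + 35)*14874 = 30*14874 = 446220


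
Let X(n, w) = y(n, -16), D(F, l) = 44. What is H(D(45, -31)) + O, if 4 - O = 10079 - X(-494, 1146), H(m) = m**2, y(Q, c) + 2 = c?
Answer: -8157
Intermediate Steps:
y(Q, c) = -2 + c
X(n, w) = -18 (X(n, w) = -2 - 16 = -18)
O = -10093 (O = 4 - (10079 - 1*(-18)) = 4 - (10079 + 18) = 4 - 1*10097 = 4 - 10097 = -10093)
H(D(45, -31)) + O = 44**2 - 10093 = 1936 - 10093 = -8157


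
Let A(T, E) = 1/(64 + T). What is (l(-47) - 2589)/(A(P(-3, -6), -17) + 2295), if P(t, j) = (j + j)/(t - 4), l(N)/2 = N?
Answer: -1234180/1055707 ≈ -1.1691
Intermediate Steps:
l(N) = 2*N
P(t, j) = 2*j/(-4 + t) (P(t, j) = (2*j)/(-4 + t) = 2*j/(-4 + t))
(l(-47) - 2589)/(A(P(-3, -6), -17) + 2295) = (2*(-47) - 2589)/(1/(64 + 2*(-6)/(-4 - 3)) + 2295) = (-94 - 2589)/(1/(64 + 2*(-6)/(-7)) + 2295) = -2683/(1/(64 + 2*(-6)*(-1/7)) + 2295) = -2683/(1/(64 + 12/7) + 2295) = -2683/(1/(460/7) + 2295) = -2683/(7/460 + 2295) = -2683/1055707/460 = -2683*460/1055707 = -1234180/1055707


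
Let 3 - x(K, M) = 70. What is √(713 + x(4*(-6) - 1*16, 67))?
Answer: √646 ≈ 25.417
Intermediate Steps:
x(K, M) = -67 (x(K, M) = 3 - 1*70 = 3 - 70 = -67)
√(713 + x(4*(-6) - 1*16, 67)) = √(713 - 67) = √646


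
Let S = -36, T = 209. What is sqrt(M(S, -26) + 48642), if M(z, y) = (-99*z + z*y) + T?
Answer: sqrt(53351) ≈ 230.98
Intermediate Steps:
M(z, y) = 209 - 99*z + y*z (M(z, y) = (-99*z + z*y) + 209 = (-99*z + y*z) + 209 = 209 - 99*z + y*z)
sqrt(M(S, -26) + 48642) = sqrt((209 - 99*(-36) - 26*(-36)) + 48642) = sqrt((209 + 3564 + 936) + 48642) = sqrt(4709 + 48642) = sqrt(53351)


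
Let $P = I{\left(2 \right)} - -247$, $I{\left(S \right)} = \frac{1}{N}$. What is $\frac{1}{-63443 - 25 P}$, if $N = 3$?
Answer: $- \frac{3}{208879} \approx -1.4362 \cdot 10^{-5}$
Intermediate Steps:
$I{\left(S \right)} = \frac{1}{3}$
$P = \frac{742}{3}$ ($P = \frac{1}{3} - -247 = \frac{1}{3} + 247 = \frac{742}{3} \approx 247.33$)
$\frac{1}{-63443 - 25 P} = \frac{1}{-63443 - \frac{18550}{3}} = \frac{1}{- \frac{208879}{3}} = - \frac{3}{208879}$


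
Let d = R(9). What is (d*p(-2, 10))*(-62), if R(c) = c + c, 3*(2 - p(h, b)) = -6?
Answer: -4464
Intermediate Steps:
p(h, b) = 4 (p(h, b) = 2 - ⅓*(-6) = 2 + 2 = 4)
R(c) = 2*c
d = 18 (d = 2*9 = 18)
(d*p(-2, 10))*(-62) = (18*4)*(-62) = 72*(-62) = -4464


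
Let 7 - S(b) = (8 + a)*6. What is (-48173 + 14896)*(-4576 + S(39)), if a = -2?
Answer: 153240585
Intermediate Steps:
S(b) = -29 (S(b) = 7 - (8 - 2)*6 = 7 - 6*6 = 7 - 1*36 = 7 - 36 = -29)
(-48173 + 14896)*(-4576 + S(39)) = (-48173 + 14896)*(-4576 - 29) = -33277*(-4605) = 153240585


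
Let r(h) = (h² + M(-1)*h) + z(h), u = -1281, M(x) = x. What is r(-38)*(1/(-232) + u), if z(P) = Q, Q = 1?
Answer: -440737219/232 ≈ -1.8997e+6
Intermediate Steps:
z(P) = 1
r(h) = 1 + h² - h (r(h) = (h² - h) + 1 = 1 + h² - h)
r(-38)*(1/(-232) + u) = (1 + (-38)² - 1*(-38))*(1/(-232) - 1281) = (1 + 1444 + 38)*(-1/232 - 1281) = 1483*(-297193/232) = -440737219/232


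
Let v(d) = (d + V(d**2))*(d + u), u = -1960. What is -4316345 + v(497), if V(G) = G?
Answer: -366417623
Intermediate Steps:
v(d) = (-1960 + d)*(d + d**2) (v(d) = (d + d**2)*(d - 1960) = (d + d**2)*(-1960 + d) = (-1960 + d)*(d + d**2))
-4316345 + v(497) = -4316345 + 497*(-1960 + 497**2 - 1959*497) = -4316345 + 497*(-1960 + 247009 - 973623) = -4316345 + 497*(-728574) = -4316345 - 362101278 = -366417623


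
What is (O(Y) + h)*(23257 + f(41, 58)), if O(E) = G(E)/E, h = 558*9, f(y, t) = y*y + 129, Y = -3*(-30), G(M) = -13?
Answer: 11329456789/90 ≈ 1.2588e+8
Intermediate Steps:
Y = 90
f(y, t) = 129 + y² (f(y, t) = y² + 129 = 129 + y²)
h = 5022
O(E) = -13/E
(O(Y) + h)*(23257 + f(41, 58)) = (-13/90 + 5022)*(23257 + (129 + 41²)) = (-13*1/90 + 5022)*(23257 + (129 + 1681)) = (-13/90 + 5022)*(23257 + 1810) = (451967/90)*25067 = 11329456789/90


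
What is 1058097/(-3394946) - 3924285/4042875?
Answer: -1173365971499/915022820650 ≈ -1.2823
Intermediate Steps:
1058097/(-3394946) - 3924285/4042875 = 1058097*(-1/3394946) - 3924285*1/4042875 = -1058097/3394946 - 261619/269525 = -1173365971499/915022820650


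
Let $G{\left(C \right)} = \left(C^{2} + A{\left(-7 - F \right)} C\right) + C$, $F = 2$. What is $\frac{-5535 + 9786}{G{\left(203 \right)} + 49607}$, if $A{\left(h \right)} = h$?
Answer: $\frac{4251}{89192} \approx 0.047661$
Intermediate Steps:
$G{\left(C \right)} = C^{2} - 8 C$ ($G{\left(C \right)} = \left(C^{2} + \left(-7 - 2\right) C\right) + C = \left(C^{2} - 9 C\right) + C = C^{2} - 8 C$)
$\frac{-5535 + 9786}{G{\left(203 \right)} + 49607} = \frac{-5535 + 9786}{203 \left(-8 + 203\right) + 49607} = \frac{4251}{203 \cdot 195 + 49607} = \frac{4251}{39585 + 49607} = \frac{4251}{89192}$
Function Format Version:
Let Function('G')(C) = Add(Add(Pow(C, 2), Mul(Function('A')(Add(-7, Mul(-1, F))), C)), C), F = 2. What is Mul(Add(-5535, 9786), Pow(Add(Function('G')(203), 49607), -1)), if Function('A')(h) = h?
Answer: Rational(4251, 89192) ≈ 0.047661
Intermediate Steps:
Function('G')(C) = Add(Pow(C, 2), Mul(-8, C)) (Function('G')(C) = Add(Add(Pow(C, 2), Mul(Add(-7, Mul(-1, 2)), C)), C) = Add(Add(Pow(C, 2), Mul(Add(-7, -2), C)), C) = Add(Add(Pow(C, 2), Mul(-9, C)), C) = Add(Pow(C, 2), Mul(-8, C)))
Mul(Add(-5535, 9786), Pow(Add(Function('G')(203), 49607), -1)) = Mul(Add(-5535, 9786), Pow(Add(Mul(203, Add(-8, 203)), 49607), -1)) = Mul(4251, Pow(Add(Mul(203, 195), 49607), -1)) = Mul(4251, Pow(Add(39585, 49607), -1)) = Mul(4251, Pow(89192, -1)) = Mul(4251, Rational(1, 89192)) = Rational(4251, 89192)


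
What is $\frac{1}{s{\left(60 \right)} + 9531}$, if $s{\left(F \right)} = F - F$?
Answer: $\frac{1}{9531} \approx 0.00010492$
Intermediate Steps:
$s{\left(F \right)} = 0$
$\frac{1}{s{\left(60 \right)} + 9531} = \frac{1}{0 + 9531} = \frac{1}{9531}$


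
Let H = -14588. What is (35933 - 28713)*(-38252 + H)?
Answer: -381504800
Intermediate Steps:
(35933 - 28713)*(-38252 + H) = (35933 - 28713)*(-38252 - 14588) = 7220*(-52840) = -381504800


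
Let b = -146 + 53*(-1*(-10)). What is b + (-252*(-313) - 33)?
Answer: 79227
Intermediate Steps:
b = 384 (b = -146 + 53*10 = -146 + 530 = 384)
b + (-252*(-313) - 33) = 384 + (-252*(-313) - 33) = 384 + (78876 - 33) = 384 + 78843 = 79227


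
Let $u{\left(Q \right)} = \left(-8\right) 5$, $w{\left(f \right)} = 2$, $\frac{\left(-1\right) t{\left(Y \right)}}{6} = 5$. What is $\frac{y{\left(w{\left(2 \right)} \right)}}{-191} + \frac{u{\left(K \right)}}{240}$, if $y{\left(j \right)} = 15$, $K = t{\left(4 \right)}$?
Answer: $- \frac{281}{1146} \approx -0.2452$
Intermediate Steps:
$t{\left(Y \right)} = -30$ ($t{\left(Y \right)} = \left(-6\right) 5 = -30$)
$K = -30$
$u{\left(Q \right)} = -40$
$\frac{y{\left(w{\left(2 \right)} \right)}}{-191} + \frac{u{\left(K \right)}}{240} = \frac{15}{-191} - \frac{40}{240} = 15 \left(- \frac{1}{191}\right) - \frac{1}{6} = - \frac{15}{191} - \frac{1}{6} = - \frac{281}{1146}$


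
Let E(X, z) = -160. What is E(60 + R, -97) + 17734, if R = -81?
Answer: 17574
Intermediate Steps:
E(60 + R, -97) + 17734 = -160 + 17734 = 17574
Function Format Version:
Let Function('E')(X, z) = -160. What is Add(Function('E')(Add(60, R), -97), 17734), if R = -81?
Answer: 17574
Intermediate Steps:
Add(Function('E')(Add(60, R), -97), 17734) = Add(-160, 17734) = 17574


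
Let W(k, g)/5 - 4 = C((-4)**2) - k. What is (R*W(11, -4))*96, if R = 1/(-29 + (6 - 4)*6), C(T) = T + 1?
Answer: -4800/17 ≈ -282.35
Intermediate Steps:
C(T) = 1 + T
R = -1/17 (R = 1/(-29 + 2*6) = 1/(-29 + 12) = 1/(-17) = -1/17 ≈ -0.058824)
W(k, g) = 105 - 5*k (W(k, g) = 20 + 5*((1 + (-4)**2) - k) = 20 + 5*((1 + 16) - k) = 20 + 5*(17 - k) = 20 + (85 - 5*k) = 105 - 5*k)
(R*W(11, -4))*96 = -(105 - 5*11)/17*96 = -(105 - 55)/17*96 = -1/17*50*96 = -50/17*96 = -4800/17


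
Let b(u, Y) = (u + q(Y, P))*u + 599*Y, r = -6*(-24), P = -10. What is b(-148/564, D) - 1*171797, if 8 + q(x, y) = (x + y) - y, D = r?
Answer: -1701348764/19881 ≈ -85577.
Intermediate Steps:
r = 144
D = 144
q(x, y) = -8 + x (q(x, y) = -8 + ((x + y) - y) = -8 + x)
b(u, Y) = 599*Y + u*(-8 + Y + u) (b(u, Y) = (u + (-8 + Y))*u + 599*Y = (-8 + Y + u)*u + 599*Y = u*(-8 + Y + u) + 599*Y = 599*Y + u*(-8 + Y + u))
b(-148/564, D) - 1*171797 = ((-148/564)**2 + 599*144 + (-148/564)*(-8 + 144)) - 1*171797 = ((-148*1/564)**2 + 86256 - 148*1/564*136) - 171797 = ((-37/141)**2 + 86256 - 37/141*136) - 171797 = (1369/19881 + 86256 - 5032/141) - 171797 = 1714147393/19881 - 171797 = -1701348764/19881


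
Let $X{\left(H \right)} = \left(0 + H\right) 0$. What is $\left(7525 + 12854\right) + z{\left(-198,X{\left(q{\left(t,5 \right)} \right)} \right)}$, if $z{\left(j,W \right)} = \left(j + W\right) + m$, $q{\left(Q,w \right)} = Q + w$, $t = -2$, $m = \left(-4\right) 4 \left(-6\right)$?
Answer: $20277$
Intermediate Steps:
$m = 96$ ($m = \left(-16\right) \left(-6\right) = 96$)
$X{\left(H \right)} = 0$ ($X{\left(H \right)} = H 0 = 0$)
$z{\left(j,W \right)} = 96 + W + j$ ($z{\left(j,W \right)} = \left(j + W\right) + 96 = \left(W + j\right) + 96 = 96 + W + j$)
$\left(7525 + 12854\right) + z{\left(-198,X{\left(q{\left(t,5 \right)} \right)} \right)} = \left(7525 + 12854\right) + \left(96 + 0 - 198\right) = 20379 - 102 = 20277$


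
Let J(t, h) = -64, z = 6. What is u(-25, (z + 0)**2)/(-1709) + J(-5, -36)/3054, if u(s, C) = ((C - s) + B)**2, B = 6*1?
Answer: -6909391/2609643 ≈ -2.6476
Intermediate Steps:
B = 6
u(s, C) = (6 + C - s)**2 (u(s, C) = ((C - s) + 6)**2 = (6 + C - s)**2)
u(-25, (z + 0)**2)/(-1709) + J(-5, -36)/3054 = (6 + (6 + 0)**2 - 1*(-25))**2/(-1709) - 64/3054 = (6 + 6**2 + 25)**2*(-1/1709) - 64*1/3054 = (6 + 36 + 25)**2*(-1/1709) - 32/1527 = 67**2*(-1/1709) - 32/1527 = 4489*(-1/1709) - 32/1527 = -4489/1709 - 32/1527 = -6909391/2609643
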